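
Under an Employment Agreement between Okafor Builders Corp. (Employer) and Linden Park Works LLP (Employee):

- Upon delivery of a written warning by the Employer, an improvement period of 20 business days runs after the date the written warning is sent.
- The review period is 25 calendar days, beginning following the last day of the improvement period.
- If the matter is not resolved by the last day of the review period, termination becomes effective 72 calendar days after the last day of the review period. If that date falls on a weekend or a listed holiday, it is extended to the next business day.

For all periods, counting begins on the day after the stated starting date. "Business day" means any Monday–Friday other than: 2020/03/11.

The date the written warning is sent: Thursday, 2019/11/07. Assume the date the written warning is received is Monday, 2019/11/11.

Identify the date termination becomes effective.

The last day of the improvement period: 20 business days after Thursday, 2019/11/07, skipping weekends — Nov 8, Nov 11, Nov 12, Nov 13, …, Dec 3, Dec 4, Dec 5 — lands on Thursday, 2019/12/05.
Adding 25 calendar days to 2019/12/05 gives 2019/12/30, which is the last day of the review period.
The date termination becomes effective: 72 calendar days after 2019/12/30 is 2020/03/11. That falls on Wednesday, a listed holiday, so it rolls to the next business day, Thursday, 2020/03/12.

2020/03/12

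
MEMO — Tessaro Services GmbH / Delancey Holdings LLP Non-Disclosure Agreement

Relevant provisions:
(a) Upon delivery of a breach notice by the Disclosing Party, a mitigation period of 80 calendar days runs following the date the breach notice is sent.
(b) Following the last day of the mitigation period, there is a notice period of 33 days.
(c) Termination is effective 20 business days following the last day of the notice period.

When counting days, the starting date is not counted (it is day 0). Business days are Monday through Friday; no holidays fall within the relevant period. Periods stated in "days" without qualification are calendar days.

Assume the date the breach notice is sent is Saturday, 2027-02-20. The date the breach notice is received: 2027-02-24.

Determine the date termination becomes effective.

The last day of the mitigation period: 2027-02-20 + 80 days = 2027-05-11.
Adding 33 calendar days to 2027-05-11 gives 2027-06-13, which is the last day of the notice period.
The date termination becomes effective: counting 20 business days from Sunday, 2027-06-13 (Jun 14, Jun 15, Jun 16, Jun 17, …, Jul 7, Jul 8, Jul 9, skipping weekends) reaches Friday, 2027-07-09.

2027-07-09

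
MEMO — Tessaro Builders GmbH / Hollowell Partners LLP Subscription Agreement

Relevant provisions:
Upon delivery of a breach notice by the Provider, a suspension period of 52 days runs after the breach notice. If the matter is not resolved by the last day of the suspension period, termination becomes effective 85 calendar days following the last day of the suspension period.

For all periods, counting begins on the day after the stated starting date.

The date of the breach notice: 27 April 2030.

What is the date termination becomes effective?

The last day of the suspension period: 27 April 2030 + 52 days = 18 June 2030.
Adding 85 calendar days to 18 June 2030 gives 11 September 2030, which is the date termination becomes effective.

11 September 2030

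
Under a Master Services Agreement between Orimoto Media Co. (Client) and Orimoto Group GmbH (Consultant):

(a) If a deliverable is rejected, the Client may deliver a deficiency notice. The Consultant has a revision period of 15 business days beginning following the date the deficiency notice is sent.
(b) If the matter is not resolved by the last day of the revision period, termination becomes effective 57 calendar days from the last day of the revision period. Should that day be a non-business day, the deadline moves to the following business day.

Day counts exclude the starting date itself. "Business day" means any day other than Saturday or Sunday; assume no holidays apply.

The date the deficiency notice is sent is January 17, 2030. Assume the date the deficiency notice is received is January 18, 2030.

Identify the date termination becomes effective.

The last day of the revision period: counting 15 business days from Thursday, January 17, 2030 (Jan 18, Jan 21, Jan 22, Jan 23, …, Feb 5, Feb 6, Feb 7, skipping weekends) reaches Thursday, February 7, 2030.
The date termination becomes effective: 57 calendar days after February 7, 2030 is April 5, 2030. April 5, 2030 is a Friday, so no roll-forward applies.

April 5, 2030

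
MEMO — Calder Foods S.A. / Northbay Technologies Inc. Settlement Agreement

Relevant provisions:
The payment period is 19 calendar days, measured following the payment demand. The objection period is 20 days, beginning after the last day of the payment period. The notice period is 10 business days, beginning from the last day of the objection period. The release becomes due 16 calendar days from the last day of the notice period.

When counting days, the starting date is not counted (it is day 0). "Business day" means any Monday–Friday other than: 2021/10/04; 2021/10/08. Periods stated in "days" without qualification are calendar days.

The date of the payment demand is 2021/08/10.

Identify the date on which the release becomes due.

2021/10/17

The last day of the payment period: 2021/08/10 + 19 days = 2021/08/29.
The last day of the objection period: 20 calendar days after 2021/08/29 is 2021/09/18.
The last day of the notice period: counting 10 business days from Saturday, 2021/09/18 (Sep 20, Sep 21, Sep 22, Sep 23, Sep 24, Sep 27, Sep 28, Sep 29, Sep 30, Oct 1, skipping weekends) reaches Friday, 2021/10/01.
The date on which the release becomes due: 16 calendar days after 2021/10/01 is 2021/10/17.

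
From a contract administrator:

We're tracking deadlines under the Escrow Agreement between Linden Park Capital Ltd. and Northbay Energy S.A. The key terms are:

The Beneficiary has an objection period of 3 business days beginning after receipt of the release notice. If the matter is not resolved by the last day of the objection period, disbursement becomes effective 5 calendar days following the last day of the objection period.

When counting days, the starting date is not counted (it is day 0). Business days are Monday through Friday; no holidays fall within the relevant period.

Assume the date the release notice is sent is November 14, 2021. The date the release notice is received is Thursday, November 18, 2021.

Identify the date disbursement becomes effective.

The last day of the objection period: counting 3 business days from Thursday, November 18, 2021 (Nov 19, Nov 22, Nov 23, skipping weekends) reaches Tuesday, November 23, 2021.
The date disbursement becomes effective: November 23, 2021 + 5 days = November 28, 2021.

November 28, 2021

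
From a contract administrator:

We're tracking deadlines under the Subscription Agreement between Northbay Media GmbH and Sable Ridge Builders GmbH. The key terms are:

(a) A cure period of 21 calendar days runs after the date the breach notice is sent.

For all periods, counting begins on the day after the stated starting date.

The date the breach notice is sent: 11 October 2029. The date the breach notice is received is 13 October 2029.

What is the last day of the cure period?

1 November 2029

Adding 21 calendar days to 11 October 2029 gives 1 November 2029, which is the last day of the cure period.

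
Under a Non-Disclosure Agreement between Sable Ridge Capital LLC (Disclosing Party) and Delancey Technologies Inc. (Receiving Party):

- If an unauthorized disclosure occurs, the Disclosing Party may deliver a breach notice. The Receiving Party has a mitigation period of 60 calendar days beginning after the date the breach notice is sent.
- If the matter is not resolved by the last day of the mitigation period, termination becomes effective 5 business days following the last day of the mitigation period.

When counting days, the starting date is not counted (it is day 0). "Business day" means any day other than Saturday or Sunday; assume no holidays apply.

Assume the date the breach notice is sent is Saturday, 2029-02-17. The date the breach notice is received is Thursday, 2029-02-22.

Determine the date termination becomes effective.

2029-04-25

Adding 60 calendar days to 2029-02-17 gives 2029-04-18, which is the last day of the mitigation period.
The date termination becomes effective: 5 business days after Wednesday, 2029-04-18, skipping weekends — Apr 19, Apr 20, Apr 23, Apr 24, Apr 25 — lands on Wednesday, 2029-04-25.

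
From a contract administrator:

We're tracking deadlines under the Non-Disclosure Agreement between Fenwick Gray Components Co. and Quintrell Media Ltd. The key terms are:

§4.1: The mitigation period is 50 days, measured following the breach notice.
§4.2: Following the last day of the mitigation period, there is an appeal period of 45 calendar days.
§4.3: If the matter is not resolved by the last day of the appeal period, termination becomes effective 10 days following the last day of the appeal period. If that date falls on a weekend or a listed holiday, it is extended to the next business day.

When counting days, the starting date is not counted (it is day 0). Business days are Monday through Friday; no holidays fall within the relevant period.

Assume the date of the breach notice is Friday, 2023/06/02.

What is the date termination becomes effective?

The last day of the mitigation period: 50 calendar days after 2023/06/02 is 2023/07/22.
The last day of the appeal period: 2023/07/22 + 45 days = 2023/09/05.
The date termination becomes effective: 2023/09/05 + 10 days = 2023/09/15. 2023/09/15 is a Friday, so no roll-forward applies.

2023/09/15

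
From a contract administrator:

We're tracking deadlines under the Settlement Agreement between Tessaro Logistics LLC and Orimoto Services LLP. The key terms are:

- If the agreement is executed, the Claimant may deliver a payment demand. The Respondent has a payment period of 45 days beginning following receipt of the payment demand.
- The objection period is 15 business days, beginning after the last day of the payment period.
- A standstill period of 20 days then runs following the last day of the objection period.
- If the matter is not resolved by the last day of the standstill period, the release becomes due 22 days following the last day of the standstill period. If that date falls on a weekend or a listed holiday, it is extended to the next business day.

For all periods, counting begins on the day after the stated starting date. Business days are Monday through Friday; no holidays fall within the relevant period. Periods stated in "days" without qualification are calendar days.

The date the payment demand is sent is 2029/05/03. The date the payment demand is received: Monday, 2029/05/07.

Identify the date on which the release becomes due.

2029/08/23

The last day of the payment period: 45 calendar days after 2029/05/07 is 2029/06/21.
The last day of the objection period: 15 business days after Thursday, 2029/06/21, skipping weekends — Jun 22, Jun 25, Jun 26, Jun 27, …, Jul 10, Jul 11, Jul 12 — lands on Thursday, 2029/07/12.
The last day of the standstill period: 2029/07/12 + 20 days = 2029/08/01.
The date on which the release becomes due: 22 calendar days after 2029/08/01 is 2029/08/23. 2029/08/23 is a Thursday, so no roll-forward applies.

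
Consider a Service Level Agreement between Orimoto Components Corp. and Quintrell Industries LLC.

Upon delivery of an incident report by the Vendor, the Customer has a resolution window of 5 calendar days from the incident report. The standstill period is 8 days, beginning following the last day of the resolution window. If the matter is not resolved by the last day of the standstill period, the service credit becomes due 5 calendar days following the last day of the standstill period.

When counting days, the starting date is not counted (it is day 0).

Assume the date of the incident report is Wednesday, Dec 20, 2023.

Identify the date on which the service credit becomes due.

The last day of the resolution window: Dec 20, 2023 + 5 days = Dec 25, 2023.
The last day of the standstill period: 8 calendar days after Dec 25, 2023 is Jan 2, 2024.
The date on which the service credit becomes due: Jan 2, 2024 + 5 days = Jan 7, 2024.

Jan 7, 2024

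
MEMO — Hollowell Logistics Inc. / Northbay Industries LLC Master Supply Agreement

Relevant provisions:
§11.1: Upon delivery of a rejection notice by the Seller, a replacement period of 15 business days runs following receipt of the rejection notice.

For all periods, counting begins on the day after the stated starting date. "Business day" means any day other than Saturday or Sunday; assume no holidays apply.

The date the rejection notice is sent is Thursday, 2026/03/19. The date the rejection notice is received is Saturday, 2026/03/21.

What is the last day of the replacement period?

2026/04/10

The last day of the replacement period: counting 15 business days from Saturday, 2026/03/21 (Mar 23, Mar 24, Mar 25, Mar 26, …, Apr 8, Apr 9, Apr 10, skipping weekends) reaches Friday, 2026/04/10.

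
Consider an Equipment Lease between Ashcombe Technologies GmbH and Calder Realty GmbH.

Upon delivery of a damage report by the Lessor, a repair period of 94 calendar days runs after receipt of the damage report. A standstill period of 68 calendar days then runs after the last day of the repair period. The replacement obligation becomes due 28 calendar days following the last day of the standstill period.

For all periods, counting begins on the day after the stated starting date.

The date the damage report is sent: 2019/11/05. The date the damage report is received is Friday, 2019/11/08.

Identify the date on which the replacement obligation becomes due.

The last day of the repair period: 2019/11/08 + 94 days = 2020/02/10.
The last day of the standstill period: 2020/02/10 + 68 days = 2020/04/18.
Adding 28 calendar days to 2020/04/18 gives 2020/05/16, which is the date on which the replacement obligation becomes due.

2020/05/16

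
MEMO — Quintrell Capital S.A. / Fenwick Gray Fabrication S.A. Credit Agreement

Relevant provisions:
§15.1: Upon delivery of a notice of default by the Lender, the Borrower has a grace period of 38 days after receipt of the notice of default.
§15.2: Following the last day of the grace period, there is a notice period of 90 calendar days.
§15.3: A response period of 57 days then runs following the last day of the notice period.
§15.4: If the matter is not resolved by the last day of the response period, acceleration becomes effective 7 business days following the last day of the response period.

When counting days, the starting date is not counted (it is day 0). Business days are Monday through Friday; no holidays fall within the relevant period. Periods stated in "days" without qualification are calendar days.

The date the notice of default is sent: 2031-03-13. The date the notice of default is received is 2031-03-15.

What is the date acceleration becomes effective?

The last day of the grace period: 38 calendar days after 2031-03-15 is 2031-04-22.
The last day of the notice period: 90 calendar days after 2031-04-22 is 2031-07-21.
The last day of the response period: 2031-07-21 + 57 days = 2031-09-16.
From Tuesday, 2031-09-16, 7 business days (Sep 17, Sep 18, Sep 19, Sep 22, Sep 23, Sep 24, Sep 25, skipping weekends) brings us to Thursday, 2031-09-25, which is the date acceleration becomes effective.

2031-09-25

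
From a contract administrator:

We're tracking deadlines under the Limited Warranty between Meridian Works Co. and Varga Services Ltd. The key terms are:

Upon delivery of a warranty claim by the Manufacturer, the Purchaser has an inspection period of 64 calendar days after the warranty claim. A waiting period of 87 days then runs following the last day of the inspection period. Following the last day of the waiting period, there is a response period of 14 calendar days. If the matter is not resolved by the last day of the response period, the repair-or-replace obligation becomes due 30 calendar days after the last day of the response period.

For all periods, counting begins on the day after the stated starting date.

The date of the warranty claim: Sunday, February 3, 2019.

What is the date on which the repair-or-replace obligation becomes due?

August 17, 2019

Adding 64 calendar days to February 3, 2019 gives April 8, 2019, which is the last day of the inspection period.
The last day of the waiting period: 87 calendar days after April 8, 2019 is July 4, 2019.
The last day of the response period: 14 calendar days after July 4, 2019 is July 18, 2019.
The date on which the repair-or-replace obligation becomes due: 30 calendar days after July 18, 2019 is August 17, 2019.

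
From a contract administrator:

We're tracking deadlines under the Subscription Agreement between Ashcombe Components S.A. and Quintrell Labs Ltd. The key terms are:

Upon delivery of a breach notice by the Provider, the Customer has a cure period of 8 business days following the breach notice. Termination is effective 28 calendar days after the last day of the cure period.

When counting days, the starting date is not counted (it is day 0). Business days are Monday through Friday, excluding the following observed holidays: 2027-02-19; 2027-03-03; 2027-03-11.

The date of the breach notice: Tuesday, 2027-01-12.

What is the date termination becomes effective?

The last day of the cure period: 8 business days after Tuesday, 2027-01-12, skipping weekends — Jan 13, Jan 14, Jan 15, Jan 18, Jan 19, Jan 20, Jan 21, Jan 22 — lands on Friday, 2027-01-22.
Adding 28 calendar days to 2027-01-22 gives 2027-02-19, which is the date termination becomes effective.

2027-02-19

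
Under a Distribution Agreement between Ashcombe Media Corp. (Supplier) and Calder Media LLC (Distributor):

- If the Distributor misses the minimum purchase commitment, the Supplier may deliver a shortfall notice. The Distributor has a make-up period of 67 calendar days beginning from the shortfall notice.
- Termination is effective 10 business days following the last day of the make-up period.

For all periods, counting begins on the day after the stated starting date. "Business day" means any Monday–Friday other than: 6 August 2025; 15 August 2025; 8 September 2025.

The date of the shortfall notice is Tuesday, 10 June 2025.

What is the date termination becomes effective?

Adding 67 calendar days to 10 June 2025 gives 16 August 2025, which is the last day of the make-up period.
The date termination becomes effective: 10 business days after Saturday, 16 August 2025, skipping weekends — Aug 18, Aug 19, Aug 20, Aug 21, Aug 22, Aug 25, Aug 26, Aug 27, Aug 28, Aug 29 — lands on Friday, 29 August 2025.

29 August 2025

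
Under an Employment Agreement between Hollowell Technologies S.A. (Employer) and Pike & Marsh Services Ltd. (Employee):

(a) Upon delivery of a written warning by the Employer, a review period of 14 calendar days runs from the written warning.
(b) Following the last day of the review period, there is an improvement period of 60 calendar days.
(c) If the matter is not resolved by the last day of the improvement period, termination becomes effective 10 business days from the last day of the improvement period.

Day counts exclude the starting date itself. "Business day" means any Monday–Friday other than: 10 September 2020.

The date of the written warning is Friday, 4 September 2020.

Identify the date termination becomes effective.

Adding 14 calendar days to 4 September 2020 gives 18 September 2020, which is the last day of the review period.
The last day of the improvement period: 18 September 2020 + 60 days = 17 November 2020.
From Tuesday, 17 November 2020, 10 business days (Nov 18, Nov 19, Nov 20, Nov 23, Nov 24, Nov 25, Nov 26, Nov 27, Nov 30, Dec 1, skipping weekends) brings us to Tuesday, 1 December 2020, which is the date termination becomes effective.

1 December 2020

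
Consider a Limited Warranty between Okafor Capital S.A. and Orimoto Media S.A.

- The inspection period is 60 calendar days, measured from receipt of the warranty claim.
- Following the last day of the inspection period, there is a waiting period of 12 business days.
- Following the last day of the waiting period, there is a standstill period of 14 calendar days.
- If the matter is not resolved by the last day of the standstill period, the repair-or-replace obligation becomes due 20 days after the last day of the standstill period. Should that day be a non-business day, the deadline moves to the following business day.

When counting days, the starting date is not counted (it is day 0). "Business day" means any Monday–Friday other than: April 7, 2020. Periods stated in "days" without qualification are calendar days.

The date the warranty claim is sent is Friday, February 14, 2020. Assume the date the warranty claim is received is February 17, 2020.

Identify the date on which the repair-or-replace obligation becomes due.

June 8, 2020

The last day of the inspection period: February 17, 2020 + 60 days = April 17, 2020.
From Friday, April 17, 2020, 12 business days (Apr 20, Apr 21, Apr 22, Apr 23, …, May 1, May 4, May 5, skipping weekends) brings us to Tuesday, May 5, 2020, which is the last day of the waiting period.
The last day of the standstill period: May 5, 2020 + 14 days = May 19, 2020.
The date on which the repair-or-replace obligation becomes due: May 19, 2020 + 20 days = June 8, 2020. June 8, 2020 is a Monday and is not a listed holiday, so no roll-forward applies.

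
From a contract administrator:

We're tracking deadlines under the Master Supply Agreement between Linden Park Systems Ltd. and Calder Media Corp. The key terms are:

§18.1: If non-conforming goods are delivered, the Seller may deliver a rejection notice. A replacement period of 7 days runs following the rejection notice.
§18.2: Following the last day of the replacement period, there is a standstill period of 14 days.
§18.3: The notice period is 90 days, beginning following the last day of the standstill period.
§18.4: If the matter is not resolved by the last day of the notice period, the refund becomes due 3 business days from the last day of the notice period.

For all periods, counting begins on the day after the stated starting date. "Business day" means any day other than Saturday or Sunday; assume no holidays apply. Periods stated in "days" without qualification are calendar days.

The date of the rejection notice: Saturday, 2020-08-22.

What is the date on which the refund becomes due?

The last day of the replacement period: 7 calendar days after 2020-08-22 is 2020-08-29.
Adding 14 calendar days to 2020-08-29 gives 2020-09-12, which is the last day of the standstill period.
The last day of the notice period: 90 calendar days after 2020-09-12 is 2020-12-11.
From Friday, 2020-12-11, 3 business days (Dec 14, Dec 15, Dec 16, skipping weekends) brings us to Wednesday, 2020-12-16, which is the date on which the refund becomes due.

2020-12-16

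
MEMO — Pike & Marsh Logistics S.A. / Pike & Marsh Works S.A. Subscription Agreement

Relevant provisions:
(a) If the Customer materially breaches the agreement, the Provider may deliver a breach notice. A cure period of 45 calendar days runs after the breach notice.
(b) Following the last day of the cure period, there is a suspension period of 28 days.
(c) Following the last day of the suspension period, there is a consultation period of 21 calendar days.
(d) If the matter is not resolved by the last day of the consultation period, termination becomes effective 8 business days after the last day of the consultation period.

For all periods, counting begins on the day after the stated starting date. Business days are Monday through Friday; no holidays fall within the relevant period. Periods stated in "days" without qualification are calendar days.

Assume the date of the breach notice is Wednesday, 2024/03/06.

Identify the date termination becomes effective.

The last day of the cure period: 2024/03/06 + 45 days = 2024/04/20.
The last day of the suspension period: 28 calendar days after 2024/04/20 is 2024/05/18.
Adding 21 calendar days to 2024/05/18 gives 2024/06/08, which is the last day of the consultation period.
The date termination becomes effective: 8 business days after Saturday, 2024/06/08, skipping weekends — Jun 10, Jun 11, Jun 12, Jun 13, Jun 14, Jun 17, Jun 18, Jun 19 — lands on Wednesday, 2024/06/19.

2024/06/19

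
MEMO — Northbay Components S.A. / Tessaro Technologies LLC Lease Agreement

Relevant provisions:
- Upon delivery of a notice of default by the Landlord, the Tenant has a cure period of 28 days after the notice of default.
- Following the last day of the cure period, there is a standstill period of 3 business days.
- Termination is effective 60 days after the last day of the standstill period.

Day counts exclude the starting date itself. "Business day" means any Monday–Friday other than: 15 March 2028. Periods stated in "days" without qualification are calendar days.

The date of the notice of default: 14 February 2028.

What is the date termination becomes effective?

16 May 2028

The last day of the cure period: 28 calendar days after 14 February 2028 is 13 March 2028.
The last day of the standstill period: counting 3 business days from Monday, 13 March 2028 (Mar 14, Mar 16, Mar 17, skipping weekends and the listed holiday on Mar 15) reaches Friday, 17 March 2028.
The date termination becomes effective: 60 calendar days after 17 March 2028 is 16 May 2028.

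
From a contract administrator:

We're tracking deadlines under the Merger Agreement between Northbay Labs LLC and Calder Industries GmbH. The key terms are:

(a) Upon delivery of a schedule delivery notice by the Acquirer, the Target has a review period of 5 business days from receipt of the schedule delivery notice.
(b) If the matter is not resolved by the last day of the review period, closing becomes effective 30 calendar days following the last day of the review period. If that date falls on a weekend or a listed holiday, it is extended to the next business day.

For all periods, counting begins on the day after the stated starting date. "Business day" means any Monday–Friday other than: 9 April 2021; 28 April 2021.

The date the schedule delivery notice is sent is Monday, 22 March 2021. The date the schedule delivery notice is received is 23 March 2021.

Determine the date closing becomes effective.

The last day of the review period: 5 business days after Tuesday, 23 March 2021, skipping weekends — Mar 24, Mar 25, Mar 26, Mar 29, Mar 30 — lands on Tuesday, 30 March 2021.
Adding 30 calendar days to 30 March 2021 gives 29 April 2021, which is the date closing becomes effective. 29 April 2021 is a Thursday and is not a listed holiday, so no roll-forward applies.

29 April 2021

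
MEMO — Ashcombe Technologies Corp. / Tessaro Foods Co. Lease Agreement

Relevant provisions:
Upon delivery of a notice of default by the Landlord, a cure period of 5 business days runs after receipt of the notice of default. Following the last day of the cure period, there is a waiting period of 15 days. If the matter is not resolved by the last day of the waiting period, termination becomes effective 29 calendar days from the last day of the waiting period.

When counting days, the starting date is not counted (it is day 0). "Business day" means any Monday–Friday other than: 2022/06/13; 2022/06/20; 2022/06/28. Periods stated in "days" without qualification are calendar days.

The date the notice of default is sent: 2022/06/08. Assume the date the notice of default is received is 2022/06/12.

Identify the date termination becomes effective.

2022/08/04

The last day of the cure period: counting 5 business days from Sunday, 2022/06/12 (Jun 14, Jun 15, Jun 16, Jun 17, Jun 21, skipping weekends and the listed holidays on Jun 13, Jun 20) reaches Tuesday, 2022/06/21.
The last day of the waiting period: 15 calendar days after 2022/06/21 is 2022/07/06.
The date termination becomes effective: 29 calendar days after 2022/07/06 is 2022/08/04.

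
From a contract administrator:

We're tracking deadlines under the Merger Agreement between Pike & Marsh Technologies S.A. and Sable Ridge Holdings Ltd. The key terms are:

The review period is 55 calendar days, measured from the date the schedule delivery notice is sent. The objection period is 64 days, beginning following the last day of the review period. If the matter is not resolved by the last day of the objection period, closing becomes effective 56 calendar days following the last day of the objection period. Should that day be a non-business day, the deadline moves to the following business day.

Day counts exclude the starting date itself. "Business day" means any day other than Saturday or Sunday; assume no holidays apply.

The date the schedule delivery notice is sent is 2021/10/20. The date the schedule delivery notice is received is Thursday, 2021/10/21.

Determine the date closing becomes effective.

2022/04/13

The last day of the review period: 2021/10/20 + 55 days = 2021/12/14.
The last day of the objection period: 64 calendar days after 2021/12/14 is 2022/02/16.
The date closing becomes effective: 2022/02/16 + 56 days = 2022/04/13. 2022/04/13 is a Wednesday, so no roll-forward applies.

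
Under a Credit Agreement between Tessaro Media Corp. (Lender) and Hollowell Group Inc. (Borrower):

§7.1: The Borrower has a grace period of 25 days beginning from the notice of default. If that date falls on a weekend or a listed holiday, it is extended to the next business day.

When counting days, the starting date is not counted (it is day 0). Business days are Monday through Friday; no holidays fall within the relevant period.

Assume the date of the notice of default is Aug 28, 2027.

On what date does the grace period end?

The last day of the grace period: 25 calendar days after Aug 28, 2027 is Sep 22, 2027. Sep 22, 2027 is a Wednesday, so no roll-forward applies.

Sep 22, 2027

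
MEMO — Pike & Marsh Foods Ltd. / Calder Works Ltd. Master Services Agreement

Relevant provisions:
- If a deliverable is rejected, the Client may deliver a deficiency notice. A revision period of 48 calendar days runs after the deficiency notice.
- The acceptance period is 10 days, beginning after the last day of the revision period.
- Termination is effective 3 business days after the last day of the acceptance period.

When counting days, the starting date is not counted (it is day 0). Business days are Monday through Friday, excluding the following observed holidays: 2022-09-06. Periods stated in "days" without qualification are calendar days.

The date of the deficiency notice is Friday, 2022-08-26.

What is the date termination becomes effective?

The last day of the revision period: 2022-08-26 + 48 days = 2022-10-13.
The last day of the acceptance period: 2022-10-13 + 10 days = 2022-10-23.
The date termination becomes effective: 3 business days after Sunday, 2022-10-23, skipping weekends — Oct 24, Oct 25, Oct 26 — lands on Wednesday, 2022-10-26.

2022-10-26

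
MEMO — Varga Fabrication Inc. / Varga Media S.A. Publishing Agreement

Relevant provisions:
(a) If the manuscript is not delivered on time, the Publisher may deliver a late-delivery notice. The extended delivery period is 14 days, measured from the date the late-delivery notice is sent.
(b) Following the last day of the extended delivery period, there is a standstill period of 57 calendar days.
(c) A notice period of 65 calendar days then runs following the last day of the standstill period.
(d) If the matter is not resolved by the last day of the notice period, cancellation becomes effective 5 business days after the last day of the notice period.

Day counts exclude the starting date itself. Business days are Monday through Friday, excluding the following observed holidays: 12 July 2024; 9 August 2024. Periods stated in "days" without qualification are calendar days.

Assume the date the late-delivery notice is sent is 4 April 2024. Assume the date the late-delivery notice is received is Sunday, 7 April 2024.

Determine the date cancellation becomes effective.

Adding 14 calendar days to 4 April 2024 gives 18 April 2024, which is the last day of the extended delivery period.
The last day of the standstill period: 57 calendar days after 18 April 2024 is 14 June 2024.
The last day of the notice period: 65 calendar days after 14 June 2024 is 18 August 2024.
The date cancellation becomes effective: 5 business days after Sunday, 18 August 2024, skipping weekends — Aug 19, Aug 20, Aug 21, Aug 22, Aug 23 — lands on Friday, 23 August 2024.

23 August 2024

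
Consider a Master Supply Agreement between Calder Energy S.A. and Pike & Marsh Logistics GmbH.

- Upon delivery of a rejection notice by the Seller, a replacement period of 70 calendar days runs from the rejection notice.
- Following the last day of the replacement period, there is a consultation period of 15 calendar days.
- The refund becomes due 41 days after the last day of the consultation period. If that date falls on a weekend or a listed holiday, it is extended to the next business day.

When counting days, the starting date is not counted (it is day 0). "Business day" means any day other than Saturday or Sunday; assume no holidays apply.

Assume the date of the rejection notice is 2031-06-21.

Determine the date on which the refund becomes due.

The last day of the replacement period: 2031-06-21 + 70 days = 2031-08-30.
The last day of the consultation period: 15 calendar days after 2031-08-30 is 2031-09-14.
Adding 41 calendar days to 2031-09-14 gives 2031-10-25, which is the date on which the refund becomes due. That falls on a Saturday, so it rolls to the next business day, Monday, 2031-10-27.

2031-10-27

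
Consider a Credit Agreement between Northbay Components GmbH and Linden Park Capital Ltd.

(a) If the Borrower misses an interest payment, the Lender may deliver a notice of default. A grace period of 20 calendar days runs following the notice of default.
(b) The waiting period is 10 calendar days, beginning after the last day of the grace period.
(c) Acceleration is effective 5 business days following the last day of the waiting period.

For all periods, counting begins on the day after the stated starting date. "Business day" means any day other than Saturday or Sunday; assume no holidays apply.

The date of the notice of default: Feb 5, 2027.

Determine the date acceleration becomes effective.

The last day of the grace period: 20 calendar days after Feb 5, 2027 is Feb 25, 2027.
The last day of the waiting period: 10 calendar days after Feb 25, 2027 is Mar 7, 2027.
From Sunday, Mar 7, 2027, 5 business days (Mar 8, Mar 9, Mar 10, Mar 11, Mar 12, skipping weekends) brings us to Friday, Mar 12, 2027, which is the date acceleration becomes effective.

Mar 12, 2027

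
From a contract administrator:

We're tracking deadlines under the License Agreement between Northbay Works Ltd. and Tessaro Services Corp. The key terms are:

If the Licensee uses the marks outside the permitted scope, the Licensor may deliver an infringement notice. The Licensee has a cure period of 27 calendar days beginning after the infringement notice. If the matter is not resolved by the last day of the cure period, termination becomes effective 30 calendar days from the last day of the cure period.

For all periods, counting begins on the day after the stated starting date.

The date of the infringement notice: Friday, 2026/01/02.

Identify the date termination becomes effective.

Adding 27 calendar days to 2026/01/02 gives 2026/01/29, which is the last day of the cure period.
The date termination becomes effective: 30 calendar days after 2026/01/29 is 2026/02/28.

2026/02/28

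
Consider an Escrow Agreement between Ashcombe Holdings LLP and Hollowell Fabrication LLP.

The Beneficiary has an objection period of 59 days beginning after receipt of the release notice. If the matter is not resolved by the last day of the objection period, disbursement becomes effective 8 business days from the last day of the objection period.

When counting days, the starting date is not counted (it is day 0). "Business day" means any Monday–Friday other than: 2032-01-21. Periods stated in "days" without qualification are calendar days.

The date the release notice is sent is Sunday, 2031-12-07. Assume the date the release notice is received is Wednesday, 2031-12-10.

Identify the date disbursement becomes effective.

2032-02-18

The last day of the objection period: 59 calendar days after 2031-12-10 is 2032-02-07.
From Saturday, 2032-02-07, 8 business days (Feb 9, Feb 10, Feb 11, Feb 12, Feb 13, Feb 16, Feb 17, Feb 18, skipping weekends) brings us to Wednesday, 2032-02-18, which is the date disbursement becomes effective.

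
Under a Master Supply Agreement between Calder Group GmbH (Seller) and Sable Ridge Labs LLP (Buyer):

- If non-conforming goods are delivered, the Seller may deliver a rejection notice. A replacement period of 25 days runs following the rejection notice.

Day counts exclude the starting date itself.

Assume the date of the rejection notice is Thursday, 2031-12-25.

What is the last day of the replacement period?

Adding 25 calendar days to 2031-12-25 gives 2032-01-19, which is the last day of the replacement period.

2032-01-19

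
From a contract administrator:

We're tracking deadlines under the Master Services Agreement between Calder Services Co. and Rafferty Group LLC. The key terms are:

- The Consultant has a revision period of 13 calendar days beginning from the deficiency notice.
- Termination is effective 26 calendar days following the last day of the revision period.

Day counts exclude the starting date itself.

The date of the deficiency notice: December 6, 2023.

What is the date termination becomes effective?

January 14, 2024

The last day of the revision period: 13 calendar days after December 6, 2023 is December 19, 2023.
The date termination becomes effective: December 19, 2023 + 26 days = January 14, 2024.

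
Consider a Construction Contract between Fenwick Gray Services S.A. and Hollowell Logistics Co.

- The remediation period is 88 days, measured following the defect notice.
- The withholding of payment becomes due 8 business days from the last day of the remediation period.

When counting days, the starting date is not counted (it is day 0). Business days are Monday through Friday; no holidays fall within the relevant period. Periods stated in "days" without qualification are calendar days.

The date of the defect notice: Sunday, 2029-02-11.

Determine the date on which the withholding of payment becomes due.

Adding 88 calendar days to 2029-02-11 gives 2029-05-10, which is the last day of the remediation period.
The date on which the withholding of payment becomes due: counting 8 business days from Thursday, 2029-05-10 (May 11, May 14, May 15, May 16, May 17, May 18, May 21, May 22, skipping weekends) reaches Tuesday, 2029-05-22.

2029-05-22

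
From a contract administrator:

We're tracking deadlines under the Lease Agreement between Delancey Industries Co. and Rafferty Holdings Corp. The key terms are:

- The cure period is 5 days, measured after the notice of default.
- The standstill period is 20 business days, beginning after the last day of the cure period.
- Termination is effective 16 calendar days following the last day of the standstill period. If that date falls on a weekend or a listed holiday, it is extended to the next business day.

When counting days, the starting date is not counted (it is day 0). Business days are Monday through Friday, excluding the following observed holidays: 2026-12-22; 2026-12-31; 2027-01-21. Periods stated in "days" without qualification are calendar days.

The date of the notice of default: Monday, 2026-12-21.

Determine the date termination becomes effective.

2027-02-11

Adding 5 calendar days to 2026-12-21 gives 2026-12-26, which is the last day of the cure period.
The last day of the standstill period: 20 business days after Saturday, 2026-12-26, skipping weekends and the listed holidays on Dec 31, Jan 21 — Dec 28, Dec 29, Dec 30, Jan 1, …, Jan 22, Jan 25, Jan 26 — lands on Tuesday, 2027-01-26.
The date termination becomes effective: 2027-01-26 + 16 days = 2027-02-11. 2027-02-11 is a Thursday and is not a listed holiday, so no roll-forward applies.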